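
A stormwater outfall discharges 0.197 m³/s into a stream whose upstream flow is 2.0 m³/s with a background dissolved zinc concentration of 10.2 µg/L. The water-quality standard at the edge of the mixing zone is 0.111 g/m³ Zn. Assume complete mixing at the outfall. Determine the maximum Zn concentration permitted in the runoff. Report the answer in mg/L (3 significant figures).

10.2 µg/L = 0.0102 mg/L.
Mass balance: 0.111·2.197 = 0.197·Cₑ + 2·0.0102.
Cₑ = (0.2439 − 0.0204) / 0.197 = 1.134 mg/L.

1.13 mg/L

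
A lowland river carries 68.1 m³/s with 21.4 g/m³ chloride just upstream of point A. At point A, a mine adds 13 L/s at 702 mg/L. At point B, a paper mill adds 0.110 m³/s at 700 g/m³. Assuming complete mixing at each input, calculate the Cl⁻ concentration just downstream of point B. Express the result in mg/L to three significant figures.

22.6 mg/L

13 L/s = 0.013 m³/s.
After input A: C = (68.1·21.4 + 0.013·702) / 68.11 = 21.53 mg/L.
After input B: C = (68.11·21.53 + 0.11·700) / 68.22 = 22.62 mg/L.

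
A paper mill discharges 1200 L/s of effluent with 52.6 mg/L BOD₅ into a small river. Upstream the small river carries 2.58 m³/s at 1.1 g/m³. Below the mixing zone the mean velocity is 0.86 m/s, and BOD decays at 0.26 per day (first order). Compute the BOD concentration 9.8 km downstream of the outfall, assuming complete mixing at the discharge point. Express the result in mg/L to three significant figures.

1200 L/s = 1.2 m³/s.
After complete mixing, C₀ = (1.2·52.6 + 2.58·1.1) / 3.78 = 17.45 mg/L.
Travel time t = 9800 m / 0.86 m/s = 1.14e+04 s = 0.1319 d.
C = 17.45·exp(−0.26·0.1319) = 17.45·0.9663 = 16.86 mg/L.

16.9 mg/L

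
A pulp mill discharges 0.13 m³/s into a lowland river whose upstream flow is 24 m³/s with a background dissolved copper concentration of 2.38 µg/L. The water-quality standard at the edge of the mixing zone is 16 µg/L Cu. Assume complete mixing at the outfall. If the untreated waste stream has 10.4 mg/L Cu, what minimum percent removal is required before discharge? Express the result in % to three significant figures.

2.38 µg/L = 0.00238 mg/L.
16 µg/L = 0.016 mg/L.
Mass balance: 0.016·24.13 = 0.13·Cₑ + 24·0.00238.
Cₑ = (0.3861 − 0.05712) / 0.13 = 2.53 mg/L.
Required removal = 1 − 2.53/10.4 = 75.67 %.

75.7 %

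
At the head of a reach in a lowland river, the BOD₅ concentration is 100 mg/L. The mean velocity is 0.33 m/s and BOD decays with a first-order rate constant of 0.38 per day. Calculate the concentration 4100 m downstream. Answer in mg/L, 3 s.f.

94.7 mg/L

Travel time t = 4100 m / 0.33 m/s = 4100/0.33 = 1.242e+04 s = 0.1438 d.
First-order decay: C = 100·exp(−0.38·0.1438) = 100·0.9468 = 94.68 mg/L.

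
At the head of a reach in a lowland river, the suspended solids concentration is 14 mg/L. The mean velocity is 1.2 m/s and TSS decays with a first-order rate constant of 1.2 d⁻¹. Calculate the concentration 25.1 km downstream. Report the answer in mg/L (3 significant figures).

10.5 mg/L

Travel time t = 25.1 km / 1.2 m/s = 2.51e+04/1.2 = 2.092e+04 s = 0.2421 d.
First-order decay: C = 14·exp(−1.2·0.2421) = 14·0.7479 = 10.47 mg/L.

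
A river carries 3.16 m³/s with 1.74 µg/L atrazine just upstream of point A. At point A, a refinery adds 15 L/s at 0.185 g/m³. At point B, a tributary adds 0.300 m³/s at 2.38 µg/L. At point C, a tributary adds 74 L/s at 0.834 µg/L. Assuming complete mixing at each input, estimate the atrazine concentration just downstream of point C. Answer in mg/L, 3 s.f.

1.74 µg/L = 0.00174 mg/L.
15 L/s = 0.015 m³/s.
After input A: C = (3.16·0.00174 + 0.015·0.185) / 3.175 = 0.002606 mg/L.
2.38 µg/L = 0.00238 mg/L.
After input B: C = (3.175·0.002606 + 0.3·0.00238) / 3.475 = 0.002586 mg/L.
74 L/s = 0.074 m³/s.
0.834 µg/L = 0.000834 mg/L.
After input C: C = (3.475·0.002586 + 0.074·0.000834) / 3.549 = 0.00255 mg/L.

0.00255 mg/L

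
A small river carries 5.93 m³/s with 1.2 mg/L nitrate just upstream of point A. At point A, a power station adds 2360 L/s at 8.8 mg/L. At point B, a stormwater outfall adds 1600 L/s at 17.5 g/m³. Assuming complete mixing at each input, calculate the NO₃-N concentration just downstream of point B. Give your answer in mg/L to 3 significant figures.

2360 L/s = 2.36 m³/s.
After input A: C = (5.93·1.2 + 2.36·8.8) / 8.29 = 3.364 mg/L.
1600 L/s = 1.6 m³/s.
After input B: C = (8.29·3.364 + 1.6·17.5) / 9.89 = 5.651 mg/L.

5.65 mg/L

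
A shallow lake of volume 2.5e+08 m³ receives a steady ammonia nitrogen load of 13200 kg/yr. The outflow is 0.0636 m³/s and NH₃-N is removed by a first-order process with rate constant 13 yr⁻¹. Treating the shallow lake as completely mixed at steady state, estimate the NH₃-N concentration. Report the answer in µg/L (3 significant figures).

4.06 µg/L

Outflow Q = 0.0636 m³/s × 3.156e+07 s/yr = 2.007e+06 m³/yr.
Steady-state CSTR mass balance: W = Q·C + k·V·C, so C = W/(Q + kV).
Q + kV = 2.007e+06 + 13·2.5e+08 = 3.252e+09 m³/yr.
C = 13200/3.252e+09 = 4.059e-06 kg/m³ = 0.004059 mg/L = 4.059 µg/L.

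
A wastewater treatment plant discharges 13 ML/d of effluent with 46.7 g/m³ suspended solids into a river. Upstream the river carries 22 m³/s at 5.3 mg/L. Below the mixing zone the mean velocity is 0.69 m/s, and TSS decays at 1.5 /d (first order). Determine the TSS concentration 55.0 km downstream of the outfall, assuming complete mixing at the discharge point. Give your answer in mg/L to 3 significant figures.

13 ML/d = 0.1505 m³/s.
After complete mixing, C₀ = (0.1505·46.7 + 22·5.3) / 22.15 = 5.581 mg/L.
Travel time t = 5.5e+04 m / 0.69 m/s = 7.971e+04 s = 0.9226 d.
C = 5.581·exp(−1.5·0.9226) = 5.581·0.2506 = 1.399 mg/L.

1.40 mg/L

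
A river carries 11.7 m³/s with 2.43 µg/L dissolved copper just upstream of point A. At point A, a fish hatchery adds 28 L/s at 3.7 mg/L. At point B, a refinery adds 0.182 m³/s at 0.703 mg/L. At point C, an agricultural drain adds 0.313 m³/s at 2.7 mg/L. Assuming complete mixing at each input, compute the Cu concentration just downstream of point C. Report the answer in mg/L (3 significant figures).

0.0904 mg/L

2.43 µg/L = 0.00243 mg/L.
28 L/s = 0.028 m³/s.
After input A: C = (11.7·0.00243 + 0.028·3.7) / 11.73 = 0.01126 mg/L.
After input B: C = (11.73·0.01126 + 0.182·0.703) / 11.91 = 0.02183 mg/L.
After input C: C = (11.91·0.02183 + 0.313·2.7) / 12.22 = 0.09041 mg/L.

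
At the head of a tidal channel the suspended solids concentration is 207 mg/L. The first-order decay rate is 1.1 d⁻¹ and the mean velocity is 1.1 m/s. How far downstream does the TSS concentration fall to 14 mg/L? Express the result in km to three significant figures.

From C = C₀·e^(−kt), t = ln(C₀/C)/k = ln(207/14)/1.1 = 2.694/1.1 = 2.449 d.
Distance = v·t = 1.1 m/s × 2.116e+05 s = 2.327e+05 m = 232.7 km.

233 km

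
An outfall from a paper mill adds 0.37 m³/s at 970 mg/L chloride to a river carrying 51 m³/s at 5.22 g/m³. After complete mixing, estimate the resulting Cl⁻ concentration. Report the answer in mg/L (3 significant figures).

12.2 mg/L

Conservation of mass across the mixing zone: C = (0.37·970 + 51·5.22) / (0.37 + 51) = 625.1/51.37 = 12.17 mg/L.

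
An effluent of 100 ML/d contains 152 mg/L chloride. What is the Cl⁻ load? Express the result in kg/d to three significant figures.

15200 kg/d

100 ML/d = 1.157 m³/s.
Mass flux = Q·C = 1.157 m³/s × 152 g/m³ = 175.9 g/s.
= 175.9 g/s × 86.4 = 1.52e+04 kg/d.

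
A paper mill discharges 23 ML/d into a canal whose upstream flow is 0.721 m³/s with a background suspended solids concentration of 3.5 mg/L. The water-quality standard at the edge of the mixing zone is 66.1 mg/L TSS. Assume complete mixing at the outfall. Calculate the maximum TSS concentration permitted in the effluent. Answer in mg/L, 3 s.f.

23 ML/d = 0.2662 m³/s.
Mass balance: 66.1·0.9872 = 0.2662·Cₑ + 0.721·3.5.
Cₑ = (65.25 − 2.523) / 0.2662 = 235.6 mg/L.

236 mg/L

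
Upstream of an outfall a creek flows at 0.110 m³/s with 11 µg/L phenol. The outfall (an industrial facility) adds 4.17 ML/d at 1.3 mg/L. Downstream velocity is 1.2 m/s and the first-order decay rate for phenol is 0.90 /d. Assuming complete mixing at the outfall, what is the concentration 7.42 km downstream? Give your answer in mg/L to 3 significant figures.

0.379 mg/L

4.17 ML/d = 0.04826 m³/s.
11 µg/L = 0.011 mg/L.
After complete mixing, C₀ = (0.04826·1.3 + 0.11·0.011) / 0.1583 = 0.4041 mg/L.
Travel time t = 7420 m / 1.2 m/s = 6183 s = 0.07157 d.
C = 0.4041·exp(−0.90·0.07157) = 0.4041·0.9376 = 0.3789 mg/L.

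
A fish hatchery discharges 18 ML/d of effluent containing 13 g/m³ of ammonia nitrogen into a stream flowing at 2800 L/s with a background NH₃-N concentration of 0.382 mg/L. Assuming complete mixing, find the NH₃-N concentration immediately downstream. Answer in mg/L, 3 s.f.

18 ML/d = 0.2083 m³/s.
2800 L/s = 2.8 m³/s.
Flow-weighted mixing gives C = (0.2083·13 + 2.8·0.382) / (0.2083 + 2.8) = 3.778/3.008 = 1.256 mg/L.

1.26 mg/L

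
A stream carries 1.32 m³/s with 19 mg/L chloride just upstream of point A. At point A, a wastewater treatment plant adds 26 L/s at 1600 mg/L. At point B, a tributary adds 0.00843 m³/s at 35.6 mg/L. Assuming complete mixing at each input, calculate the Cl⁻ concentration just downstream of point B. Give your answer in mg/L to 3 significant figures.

49.5 mg/L

26 L/s = 0.026 m³/s.
After input A: C = (1.32·19 + 0.026·1600) / 1.346 = 49.54 mg/L.
After input B: C = (1.346·49.54 + 0.00843·35.6) / 1.354 = 49.45 mg/L.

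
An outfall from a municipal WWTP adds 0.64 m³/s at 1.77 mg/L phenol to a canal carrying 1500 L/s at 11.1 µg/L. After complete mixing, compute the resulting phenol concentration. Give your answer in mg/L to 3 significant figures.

1500 L/s = 1.5 m³/s.
11.1 µg/L = 0.0111 mg/L.
Conservation of mass across the mixing zone: C = (0.64·1.77 + 1.5·0.0111) / (0.64 + 1.5) = 1.149/2.14 = 0.5371 mg/L.

0.537 mg/L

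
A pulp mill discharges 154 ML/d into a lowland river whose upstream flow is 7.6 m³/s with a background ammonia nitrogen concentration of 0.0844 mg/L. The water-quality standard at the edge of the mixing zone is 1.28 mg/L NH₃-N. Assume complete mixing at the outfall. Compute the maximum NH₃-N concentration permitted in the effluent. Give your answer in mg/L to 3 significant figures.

154 ML/d = 1.782 m³/s.
Mass balance: 1.28·9.382 = 1.782·Cₑ + 7.6·0.0844.
Cₑ = (12.01 − 0.6414) / 1.782 = 6.378 mg/L.

6.38 mg/L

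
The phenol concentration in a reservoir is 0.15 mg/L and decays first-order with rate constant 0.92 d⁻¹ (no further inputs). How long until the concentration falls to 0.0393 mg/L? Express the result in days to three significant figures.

t = ln(C₀/C)/k = ln(0.15/0.0393)/0.92 = 1.339/0.92 = 1.456 d.

1.46 d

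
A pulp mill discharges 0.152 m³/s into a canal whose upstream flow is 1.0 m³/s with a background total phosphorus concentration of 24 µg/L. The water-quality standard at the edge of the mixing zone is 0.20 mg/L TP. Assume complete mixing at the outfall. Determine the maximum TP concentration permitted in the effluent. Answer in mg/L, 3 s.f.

1.36 mg/L

24 µg/L = 0.024 mg/L.
Mass balance: 0.2·1.152 = 0.152·Cₑ + 1·0.024.
Cₑ = (0.2304 − 0.024) / 0.152 = 1.358 mg/L.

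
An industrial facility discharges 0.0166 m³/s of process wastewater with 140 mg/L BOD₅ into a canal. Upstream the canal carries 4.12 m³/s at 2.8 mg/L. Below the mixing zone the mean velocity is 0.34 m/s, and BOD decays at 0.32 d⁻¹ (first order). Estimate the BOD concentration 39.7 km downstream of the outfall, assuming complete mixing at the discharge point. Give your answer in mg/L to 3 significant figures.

After complete mixing, C₀ = (0.0166·140 + 4.12·2.8) / 4.137 = 3.351 mg/L.
Travel time t = 3.97e+04 m / 0.34 m/s = 1.168e+05 s = 1.351 d.
C = 3.351·exp(−0.32·1.351) = 3.351·0.6489 = 2.174 mg/L.

2.17 mg/L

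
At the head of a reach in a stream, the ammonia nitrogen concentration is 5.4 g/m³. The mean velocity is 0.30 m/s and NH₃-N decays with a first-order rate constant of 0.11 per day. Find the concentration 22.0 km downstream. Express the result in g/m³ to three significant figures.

4.92 g/m³

Travel time t = 22.0 km / 0.30 m/s = 2.2e+04/0.30 = 7.333e+04 s = 0.8488 d.
First-order decay: C = 5.4·exp(−0.11·0.8488) = 5.4·0.9109 = 4.919 g/m³.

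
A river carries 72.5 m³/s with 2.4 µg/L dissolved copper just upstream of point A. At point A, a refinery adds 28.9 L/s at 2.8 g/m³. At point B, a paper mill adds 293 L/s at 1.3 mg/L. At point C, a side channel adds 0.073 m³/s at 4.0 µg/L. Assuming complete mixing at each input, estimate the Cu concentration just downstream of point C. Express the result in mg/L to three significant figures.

2.4 µg/L = 0.0024 mg/L.
28.9 L/s = 0.0289 m³/s.
After input A: C = (72.5·0.0024 + 0.0289·2.8) / 72.53 = 0.003515 mg/L.
293 L/s = 0.293 m³/s.
After input B: C = (72.53·0.003515 + 0.293·1.3) / 72.82 = 0.008731 mg/L.
4.0 µg/L = 0.004 mg/L.
After input C: C = (72.82·0.008731 + 0.073·0.004) / 72.89 = 0.008726 mg/L.

0.00873 mg/L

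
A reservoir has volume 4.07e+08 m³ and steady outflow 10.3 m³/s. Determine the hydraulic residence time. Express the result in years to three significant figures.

Q = 10.3 m³/s × 3.156e+07 s/yr = 3.25e+08 m³/yr.
Hydraulic residence time τ = V/Q = 4.07e+08/3.25e+08 = 1.252 yr.

1.25 yr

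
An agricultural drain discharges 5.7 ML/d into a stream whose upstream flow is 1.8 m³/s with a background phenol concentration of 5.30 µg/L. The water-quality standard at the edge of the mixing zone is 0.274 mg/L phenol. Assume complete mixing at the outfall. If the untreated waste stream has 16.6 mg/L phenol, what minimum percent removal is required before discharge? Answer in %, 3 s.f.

5.7 ML/d = 0.06597 m³/s.
5.30 µg/L = 0.0053 mg/L.
Mass balance: 0.274·1.866 = 0.06597·Cₑ + 1.8·0.0053.
Cₑ = (0.5113 − 0.00954) / 0.06597 = 7.605 mg/L.
Required removal = 1 − 7.605/16.6 = 54.19 %.

54.2 %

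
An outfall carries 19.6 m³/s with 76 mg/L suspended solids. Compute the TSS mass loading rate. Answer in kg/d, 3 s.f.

129000 kg/d

Mass flux = Q·C = 19.6 m³/s × 76 g/m³ = 1490 g/s.
= 1490 g/s × 86.4 = 1.287e+05 kg/d.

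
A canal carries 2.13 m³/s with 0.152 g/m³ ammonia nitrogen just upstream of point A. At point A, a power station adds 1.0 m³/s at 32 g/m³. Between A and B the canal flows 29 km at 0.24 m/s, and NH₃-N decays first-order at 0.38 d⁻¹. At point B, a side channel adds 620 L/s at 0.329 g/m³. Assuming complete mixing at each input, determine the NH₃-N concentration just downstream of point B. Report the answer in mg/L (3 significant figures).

After input A: C = (2.13·0.152 + 1·32) / 3.13 = 10.33 mg/L.
Over the 29 km reach to input B (t = 1.208e+05 s = 1.399 d), decay gives C = 10.33·exp(−0.38·1.399) = 6.07 mg/L.
620 L/s = 0.62 m³/s.
After input B: C = (3.13·6.07 + 0.62·0.329) / 3.75 = 5.121 mg/L.

5.12 mg/L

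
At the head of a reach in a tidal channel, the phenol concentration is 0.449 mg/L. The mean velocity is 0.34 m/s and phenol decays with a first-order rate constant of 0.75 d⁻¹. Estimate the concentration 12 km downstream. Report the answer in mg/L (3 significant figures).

Travel time t = 12 km / 0.34 m/s = 1.2e+04/0.34 = 3.529e+04 s = 0.4085 d.
First-order decay: C = 0.449·exp(−0.75·0.4085) = 0.449·0.7361 = 0.3305 mg/L.

0.331 mg/L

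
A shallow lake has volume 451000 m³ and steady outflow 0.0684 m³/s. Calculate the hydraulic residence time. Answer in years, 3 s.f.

Q = 0.0684 m³/s × 3.156e+07 s/yr = 2.159e+06 m³/yr.
Hydraulic residence time τ = V/Q = 451000/2.159e+06 = 0.2089 yr.

0.209 yr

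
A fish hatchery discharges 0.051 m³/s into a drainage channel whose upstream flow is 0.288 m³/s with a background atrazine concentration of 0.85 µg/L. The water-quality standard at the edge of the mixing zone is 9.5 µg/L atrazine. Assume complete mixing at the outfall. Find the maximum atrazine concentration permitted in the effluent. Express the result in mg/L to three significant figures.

0.85 µg/L = 0.00085 mg/L.
9.5 µg/L = 0.0095 mg/L.
Mass balance: 0.0095·0.339 = 0.051·Cₑ + 0.288·0.00085.
Cₑ = (0.00322 − 0.0002448) / 0.051 = 0.05835 mg/L.

0.0583 mg/L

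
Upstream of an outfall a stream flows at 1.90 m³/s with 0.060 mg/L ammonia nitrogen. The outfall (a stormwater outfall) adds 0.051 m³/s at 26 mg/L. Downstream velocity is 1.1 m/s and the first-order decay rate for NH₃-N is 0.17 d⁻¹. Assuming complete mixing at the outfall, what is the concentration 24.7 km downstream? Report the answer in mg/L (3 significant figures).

0.706 mg/L

After complete mixing, C₀ = (0.051·26 + 1.9·0.06) / 1.951 = 0.7381 mg/L.
Travel time t = 2.47e+04 m / 1.1 m/s = 2.245e+04 s = 0.2599 d.
C = 0.7381·exp(−0.17·0.2599) = 0.7381·0.9568 = 0.7062 mg/L.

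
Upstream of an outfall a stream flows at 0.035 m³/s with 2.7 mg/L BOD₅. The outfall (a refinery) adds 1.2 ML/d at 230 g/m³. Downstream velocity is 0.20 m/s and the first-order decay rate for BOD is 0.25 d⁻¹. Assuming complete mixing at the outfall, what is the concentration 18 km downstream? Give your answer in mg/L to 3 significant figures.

51.9 mg/L

1.2 ML/d = 0.01389 m³/s.
After complete mixing, C₀ = (0.01389·230 + 0.035·2.7) / 0.04889 = 67.27 mg/L.
Travel time t = 1.8e+04 m / 0.20 m/s = 9e+04 s = 1.042 d.
C = 67.27·exp(−0.25·1.042) = 67.27·0.7707 = 51.85 mg/L.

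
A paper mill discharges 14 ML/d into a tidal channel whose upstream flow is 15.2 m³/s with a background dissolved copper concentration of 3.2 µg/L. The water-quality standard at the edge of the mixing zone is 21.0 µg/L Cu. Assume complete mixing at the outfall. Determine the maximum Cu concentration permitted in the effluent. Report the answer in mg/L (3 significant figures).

14 ML/d = 0.162 m³/s.
3.2 µg/L = 0.0032 mg/L.
21.0 µg/L = 0.021 mg/L.
Mass balance: 0.021·15.36 = 0.162·Cₑ + 15.2·0.0032.
Cₑ = (0.3226 − 0.04864) / 0.162 = 1.691 mg/L.

1.69 mg/L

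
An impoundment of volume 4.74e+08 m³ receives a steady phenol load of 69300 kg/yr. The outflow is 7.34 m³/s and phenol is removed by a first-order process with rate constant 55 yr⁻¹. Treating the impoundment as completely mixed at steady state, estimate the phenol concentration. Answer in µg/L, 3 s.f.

2.63 µg/L

Outflow Q = 7.34 m³/s × 3.156e+07 s/yr = 2.316e+08 m³/yr.
Steady-state CSTR mass balance: W = Q·C + k·V·C, so C = W/(Q + kV).
Q + kV = 2.316e+08 + 55·4.74e+08 = 2.63e+10 m³/yr.
C = 69300/2.63e+10 = 2.635e-06 kg/m³ = 0.002635 mg/L = 2.635 µg/L.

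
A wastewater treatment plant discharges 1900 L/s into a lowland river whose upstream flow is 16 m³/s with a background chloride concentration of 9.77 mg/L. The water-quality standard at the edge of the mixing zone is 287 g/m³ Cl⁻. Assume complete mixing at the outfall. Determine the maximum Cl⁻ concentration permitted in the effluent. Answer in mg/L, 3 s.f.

2620 mg/L

1900 L/s = 1.9 m³/s.
Mass balance: 287·17.9 = 1.9·Cₑ + 16·9.77.
Cₑ = (5137 − 156.3) / 1.9 = 2622 mg/L.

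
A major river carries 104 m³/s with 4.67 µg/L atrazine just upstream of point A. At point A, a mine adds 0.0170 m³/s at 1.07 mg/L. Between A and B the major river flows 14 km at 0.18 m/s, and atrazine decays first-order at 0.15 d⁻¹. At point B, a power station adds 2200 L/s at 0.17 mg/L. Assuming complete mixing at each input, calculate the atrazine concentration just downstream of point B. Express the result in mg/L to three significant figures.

4.67 µg/L = 0.00467 mg/L.
After input A: C = (104·0.00467 + 0.017·1.07) / 104 = 0.004844 mg/L.
Over the 14 km reach to input B (t = 7.778e+04 s = 0.9002 d), decay gives C = 0.004844·exp(−0.15·0.9002) = 0.004232 mg/L.
2200 L/s = 2.2 m³/s.
After input B: C = (104·0.004232 + 2.2·0.17) / 106.2 = 0.007666 mg/L.

0.00767 mg/L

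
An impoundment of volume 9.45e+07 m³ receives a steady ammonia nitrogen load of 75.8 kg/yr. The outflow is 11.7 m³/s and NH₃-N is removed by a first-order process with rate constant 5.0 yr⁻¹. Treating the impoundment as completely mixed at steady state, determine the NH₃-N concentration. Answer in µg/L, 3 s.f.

0.0901 µg/L

Outflow Q = 11.7 m³/s × 3.156e+07 s/yr = 3.692e+08 m³/yr.
Steady-state CSTR mass balance: W = Q·C + k·V·C, so C = W/(Q + kV).
Q + kV = 3.692e+08 + 5.0·9.45e+07 = 8.417e+08 m³/yr.
C = 75.8/8.417e+08 = 9.005e-08 kg/m³ = 9.005e-05 mg/L = 0.09005 µg/L.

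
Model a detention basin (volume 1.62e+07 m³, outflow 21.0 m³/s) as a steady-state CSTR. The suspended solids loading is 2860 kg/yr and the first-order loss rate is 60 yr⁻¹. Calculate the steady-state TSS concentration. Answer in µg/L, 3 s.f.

Outflow Q = 21.0 m³/s × 3.156e+07 s/yr = 6.627e+08 m³/yr.
Steady-state CSTR mass balance: W = Q·C + k·V·C, so C = W/(Q + kV).
Q + kV = 6.627e+08 + 60·1.62e+07 = 1.635e+09 m³/yr.
C = 2860/1.635e+09 = 1.75e-06 kg/m³ = 0.00175 mg/L = 1.75 µg/L.

1.75 µg/L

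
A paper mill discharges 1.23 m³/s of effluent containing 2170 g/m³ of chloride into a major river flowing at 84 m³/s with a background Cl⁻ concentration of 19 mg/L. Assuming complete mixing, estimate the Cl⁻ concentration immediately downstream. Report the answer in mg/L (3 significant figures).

Flow-weighted mixing gives C = (1.23·2170 + 84·19) / (1.23 + 84) = 4265/85.23 = 50.04 mg/L.

50.0 mg/L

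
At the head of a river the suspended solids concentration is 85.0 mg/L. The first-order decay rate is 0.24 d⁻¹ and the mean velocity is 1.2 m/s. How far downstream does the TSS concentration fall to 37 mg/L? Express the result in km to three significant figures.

From C = C₀·e^(−kt), t = ln(C₀/C)/k = ln(85.0/37)/0.24 = 0.8317/0.24 = 3.466 d.
Distance = v·t = 1.2 m/s × 2.994e+05 s = 3.593e+05 m = 359.3 km.

359 km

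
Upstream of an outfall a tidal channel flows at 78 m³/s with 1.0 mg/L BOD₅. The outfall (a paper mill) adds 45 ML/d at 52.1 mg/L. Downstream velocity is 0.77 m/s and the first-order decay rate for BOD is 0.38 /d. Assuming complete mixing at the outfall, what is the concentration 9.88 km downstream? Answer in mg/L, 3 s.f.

1.27 mg/L

45 ML/d = 0.5208 m³/s.
After complete mixing, C₀ = (0.5208·52.1 + 78·1) / 78.52 = 1.339 mg/L.
Travel time t = 9880 m / 0.77 m/s = 1.283e+04 s = 0.1485 d.
C = 1.339·exp(−0.38·0.1485) = 1.339·0.9451 = 1.265 mg/L.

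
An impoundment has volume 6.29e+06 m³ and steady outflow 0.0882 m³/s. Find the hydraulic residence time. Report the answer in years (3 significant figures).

Q = 0.0882 m³/s × 3.156e+07 s/yr = 2.783e+06 m³/yr.
Hydraulic residence time τ = V/Q = 6.29e+06/2.783e+06 = 2.26 yr.

2.26 yr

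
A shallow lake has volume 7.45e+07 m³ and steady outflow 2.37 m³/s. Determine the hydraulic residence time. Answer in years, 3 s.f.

0.996 yr

Q = 2.37 m³/s × 3.156e+07 s/yr = 7.479e+07 m³/yr.
Hydraulic residence time τ = V/Q = 7.45e+07/7.479e+07 = 0.9961 yr.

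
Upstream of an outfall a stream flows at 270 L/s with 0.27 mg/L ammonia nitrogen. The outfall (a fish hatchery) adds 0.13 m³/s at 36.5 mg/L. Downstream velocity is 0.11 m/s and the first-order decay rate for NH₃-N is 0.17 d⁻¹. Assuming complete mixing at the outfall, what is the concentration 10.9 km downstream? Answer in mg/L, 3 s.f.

9.91 mg/L

270 L/s = 0.27 m³/s.
After complete mixing, C₀ = (0.13·36.5 + 0.27·0.27) / 0.4 = 12.04 mg/L.
Travel time t = 1.09e+04 m / 0.11 m/s = 9.909e+04 s = 1.147 d.
C = 12.04·exp(−0.17·1.147) = 12.04·0.8229 = 9.911 mg/L.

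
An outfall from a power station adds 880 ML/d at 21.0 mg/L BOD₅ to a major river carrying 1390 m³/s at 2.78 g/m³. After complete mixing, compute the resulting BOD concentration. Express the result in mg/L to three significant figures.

880 ML/d = 10.19 m³/s.
Flow-weighted mixing gives C = (10.19·21 + 1390·2.78) / (10.19 + 1390) = 4078/1400 = 2.913 mg/L.

2.91 mg/L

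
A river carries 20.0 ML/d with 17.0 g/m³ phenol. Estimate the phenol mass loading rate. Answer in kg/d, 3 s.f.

20.0 ML/d = 0.2315 m³/s.
Mass flux = Q·C = 0.2315 m³/s × 17 g/m³ = 3.935 g/s.
= 3.935 g/s × 86.4 = 340 kg/d.

340 kg/d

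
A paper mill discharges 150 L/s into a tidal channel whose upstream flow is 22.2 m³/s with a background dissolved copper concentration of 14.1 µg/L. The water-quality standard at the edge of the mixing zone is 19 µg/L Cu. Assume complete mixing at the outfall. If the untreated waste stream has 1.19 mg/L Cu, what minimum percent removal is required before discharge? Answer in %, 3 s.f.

150 L/s = 0.15 m³/s.
14.1 µg/L = 0.0141 mg/L.
19 µg/L = 0.019 mg/L.
Mass balance: 0.019·22.35 = 0.15·Cₑ + 22.2·0.0141.
Cₑ = (0.4246 − 0.313) / 0.15 = 0.7442 mg/L.
Required removal = 1 − 0.7442/1.19 = 37.46 %.

37.5 %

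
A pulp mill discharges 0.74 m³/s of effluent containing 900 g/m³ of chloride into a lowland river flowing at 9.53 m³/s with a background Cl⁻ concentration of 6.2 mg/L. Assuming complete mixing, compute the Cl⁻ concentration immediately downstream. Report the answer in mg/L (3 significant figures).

Flow-weighted mixing gives C = (0.74·900 + 9.53·6.2) / (0.74 + 9.53) = 725.1/10.27 = 70.6 mg/L.

70.6 mg/L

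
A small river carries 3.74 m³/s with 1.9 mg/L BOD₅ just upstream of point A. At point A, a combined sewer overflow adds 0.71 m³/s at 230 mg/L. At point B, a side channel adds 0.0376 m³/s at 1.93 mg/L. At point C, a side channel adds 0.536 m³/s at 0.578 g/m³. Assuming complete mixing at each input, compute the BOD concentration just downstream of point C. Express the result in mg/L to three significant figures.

34.0 mg/L

After input A: C = (3.74·1.9 + 0.71·230) / 4.45 = 38.29 mg/L.
After input B: C = (4.45·38.29 + 0.0376·1.93) / 4.488 = 37.99 mg/L.
After input C: C = (4.488·37.99 + 0.536·0.578) / 5.024 = 34 mg/L.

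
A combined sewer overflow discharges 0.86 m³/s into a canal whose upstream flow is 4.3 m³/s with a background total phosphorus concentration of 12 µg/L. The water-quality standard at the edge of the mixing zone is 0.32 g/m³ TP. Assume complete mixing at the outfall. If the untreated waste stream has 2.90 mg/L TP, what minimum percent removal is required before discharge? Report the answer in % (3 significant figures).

35.9 %

12 µg/L = 0.012 mg/L.
Mass balance: 0.32·5.16 = 0.86·Cₑ + 4.3·0.012.
Cₑ = (1.651 − 0.0516) / 0.86 = 1.86 mg/L.
Required removal = 1 − 1.86/2.90 = 35.86 %.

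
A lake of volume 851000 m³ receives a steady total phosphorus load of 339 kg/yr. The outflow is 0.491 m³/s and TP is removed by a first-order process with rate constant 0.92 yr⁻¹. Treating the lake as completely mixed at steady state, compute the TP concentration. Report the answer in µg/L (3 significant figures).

20.8 µg/L

Outflow Q = 0.491 m³/s × 3.156e+07 s/yr = 1.549e+07 m³/yr.
Steady-state CSTR mass balance: W = Q·C + k·V·C, so C = W/(Q + kV).
Q + kV = 1.549e+07 + 0.92·851000 = 1.628e+07 m³/yr.
C = 339/1.628e+07 = 2.083e-05 kg/m³ = 0.02083 mg/L = 20.83 µg/L.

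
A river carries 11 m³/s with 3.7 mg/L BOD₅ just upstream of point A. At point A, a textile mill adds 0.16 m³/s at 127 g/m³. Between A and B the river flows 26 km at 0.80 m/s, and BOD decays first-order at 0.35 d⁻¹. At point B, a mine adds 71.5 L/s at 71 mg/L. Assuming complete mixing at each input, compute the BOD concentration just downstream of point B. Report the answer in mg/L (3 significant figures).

5.21 mg/L

After input A: C = (11·3.7 + 0.16·127) / 11.16 = 5.468 mg/L.
Over the 26 km reach to input B (t = 3.25e+04 s = 0.3762 d), decay gives C = 5.468·exp(−0.35·0.3762) = 4.793 mg/L.
71.5 L/s = 0.0715 m³/s.
After input B: C = (11.16·4.793 + 0.0715·71) / 11.23 = 5.215 mg/L.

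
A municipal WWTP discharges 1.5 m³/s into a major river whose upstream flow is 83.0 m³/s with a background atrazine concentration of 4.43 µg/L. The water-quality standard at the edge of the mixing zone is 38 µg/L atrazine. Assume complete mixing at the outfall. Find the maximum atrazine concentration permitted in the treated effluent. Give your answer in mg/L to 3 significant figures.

1.90 mg/L

4.43 µg/L = 0.00443 mg/L.
38 µg/L = 0.038 mg/L.
Mass balance: 0.038·84.5 = 1.5·Cₑ + 83·0.00443.
Cₑ = (3.211 − 0.3677) / 1.5 = 1.896 mg/L.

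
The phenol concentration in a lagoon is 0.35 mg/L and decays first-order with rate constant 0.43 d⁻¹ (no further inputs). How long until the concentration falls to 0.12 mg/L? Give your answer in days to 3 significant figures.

2.49 d

t = ln(C₀/C)/k = ln(0.35/0.12)/0.43 = 1.07/0.43 = 2.489 d.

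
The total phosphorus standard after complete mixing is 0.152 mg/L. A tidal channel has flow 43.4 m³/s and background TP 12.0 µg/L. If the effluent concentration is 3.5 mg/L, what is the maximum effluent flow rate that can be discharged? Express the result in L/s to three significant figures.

12.0 µg/L = 0.012 mg/L.
Mass balance at complete mixing: C_std·(Q_w + Q_r) = Q_w·C_e + Q_r·C_b.
Rearranging, Q_w = Q_r·(C_std − C_b)/(C_e − C_std) = 43.4·(0.152 − 0.012) / (3.5 − 0.152) = 1.815 m³/s.
= 1815 L/s.

1810 L/s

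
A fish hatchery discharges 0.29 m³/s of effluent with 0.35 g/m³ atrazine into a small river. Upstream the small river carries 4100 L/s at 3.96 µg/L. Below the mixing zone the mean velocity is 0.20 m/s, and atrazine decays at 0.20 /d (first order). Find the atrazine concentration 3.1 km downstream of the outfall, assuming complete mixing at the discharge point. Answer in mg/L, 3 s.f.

0.0259 mg/L

4100 L/s = 4.1 m³/s.
3.96 µg/L = 0.00396 mg/L.
After complete mixing, C₀ = (0.29·0.35 + 4.1·0.00396) / 4.39 = 0.02682 mg/L.
Travel time t = 3100 m / 0.20 m/s = 1.55e+04 s = 0.1794 d.
C = 0.02682·exp(−0.20·0.1794) = 0.02682·0.9648 = 0.02587 mg/L.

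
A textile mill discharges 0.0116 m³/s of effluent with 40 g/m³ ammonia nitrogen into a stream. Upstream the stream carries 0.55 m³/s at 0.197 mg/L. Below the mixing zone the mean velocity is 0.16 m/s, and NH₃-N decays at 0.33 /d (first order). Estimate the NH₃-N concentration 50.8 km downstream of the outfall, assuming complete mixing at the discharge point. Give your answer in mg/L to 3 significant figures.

0.303 mg/L

After complete mixing, C₀ = (0.0116·40 + 0.55·0.197) / 0.5616 = 1.019 mg/L.
Travel time t = 5.08e+04 m / 0.16 m/s = 3.175e+05 s = 3.675 d.
C = 1.019·exp(−0.33·3.675) = 1.019·0.2974 = 0.3031 mg/L.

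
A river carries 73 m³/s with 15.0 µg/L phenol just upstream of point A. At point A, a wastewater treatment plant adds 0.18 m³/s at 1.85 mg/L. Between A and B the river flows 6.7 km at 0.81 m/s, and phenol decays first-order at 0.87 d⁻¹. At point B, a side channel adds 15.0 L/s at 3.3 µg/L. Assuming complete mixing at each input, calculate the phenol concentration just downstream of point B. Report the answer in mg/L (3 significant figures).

0.0180 mg/L

15.0 µg/L = 0.015 mg/L.
After input A: C = (73·0.015 + 0.18·1.85) / 73.18 = 0.01951 mg/L.
Over the 6.7 km reach to input B (t = 8272 s = 0.09574 d), decay gives C = 0.01951·exp(−0.87·0.09574) = 0.01795 mg/L.
15.0 L/s = 0.015 m³/s.
3.3 µg/L = 0.0033 mg/L.
After input B: C = (73.18·0.01795 + 0.015·0.0033) / 73.2 = 0.01795 mg/L.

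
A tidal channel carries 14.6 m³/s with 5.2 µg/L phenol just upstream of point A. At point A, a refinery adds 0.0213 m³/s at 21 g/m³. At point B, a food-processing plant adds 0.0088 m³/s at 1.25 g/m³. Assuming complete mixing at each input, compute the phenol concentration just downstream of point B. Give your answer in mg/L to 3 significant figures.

0.0365 mg/L

5.2 µg/L = 0.0052 mg/L.
After input A: C = (14.6·0.0052 + 0.0213·21) / 14.62 = 0.03578 mg/L.
After input B: C = (14.62·0.03578 + 0.0088·1.25) / 14.63 = 0.03652 mg/L.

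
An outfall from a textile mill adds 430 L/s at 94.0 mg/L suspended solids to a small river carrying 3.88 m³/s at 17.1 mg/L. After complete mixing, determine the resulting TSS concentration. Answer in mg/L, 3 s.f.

24.8 mg/L

430 L/s = 0.43 m³/s.
Flow-weighted mixing gives C = (0.43·94 + 3.88·17.1) / (0.43 + 3.88) = 106.8/4.31 = 24.77 mg/L.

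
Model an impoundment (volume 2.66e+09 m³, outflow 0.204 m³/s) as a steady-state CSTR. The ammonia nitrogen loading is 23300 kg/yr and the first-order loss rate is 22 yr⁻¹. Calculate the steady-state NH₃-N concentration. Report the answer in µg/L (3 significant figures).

Outflow Q = 0.204 m³/s × 3.156e+07 s/yr = 6.438e+06 m³/yr.
Steady-state CSTR mass balance: W = Q·C + k·V·C, so C = W/(Q + kV).
Q + kV = 6.438e+06 + 22·2.66e+09 = 5.853e+10 m³/yr.
C = 23300/5.853e+10 = 3.981e-07 kg/m³ = 0.0003981 mg/L = 0.3981 µg/L.

0.398 µg/L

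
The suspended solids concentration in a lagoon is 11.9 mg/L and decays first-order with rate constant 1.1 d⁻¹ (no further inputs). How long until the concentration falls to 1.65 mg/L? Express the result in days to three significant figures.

t = ln(C₀/C)/k = ln(11.9/1.65)/1.1 = 1.976/1.1 = 1.796 d.

1.80 d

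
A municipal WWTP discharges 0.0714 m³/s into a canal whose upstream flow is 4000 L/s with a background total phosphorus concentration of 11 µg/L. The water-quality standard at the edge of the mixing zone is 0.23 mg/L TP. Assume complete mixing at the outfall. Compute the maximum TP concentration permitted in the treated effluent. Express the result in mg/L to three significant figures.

12.5 mg/L

4000 L/s = 4 m³/s.
11 µg/L = 0.011 mg/L.
Mass balance: 0.23·4.071 = 0.0714·Cₑ + 4·0.011.
Cₑ = (0.9364 − 0.044) / 0.0714 = 12.5 mg/L.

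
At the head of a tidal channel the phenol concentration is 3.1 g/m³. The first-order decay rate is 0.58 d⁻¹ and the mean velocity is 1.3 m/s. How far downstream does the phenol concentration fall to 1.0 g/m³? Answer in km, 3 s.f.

From C = C₀·e^(−kt), t = ln(C₀/C)/k = ln(3.1/1.0)/0.58 = 1.131/0.58 = 1.951 d.
Distance = v·t = 1.3 m/s × 1.685e+05 s = 2.191e+05 m = 219.1 km.

219 km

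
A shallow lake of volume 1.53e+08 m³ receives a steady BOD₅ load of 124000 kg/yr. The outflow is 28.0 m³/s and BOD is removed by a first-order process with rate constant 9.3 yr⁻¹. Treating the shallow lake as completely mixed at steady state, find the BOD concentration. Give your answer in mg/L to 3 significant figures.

0.0538 mg/L

Outflow Q = 28.0 m³/s × 3.156e+07 s/yr = 8.836e+08 m³/yr.
Steady-state CSTR mass balance: W = Q·C + k·V·C, so C = W/(Q + kV).
Q + kV = 8.836e+08 + 9.3·1.53e+08 = 2.307e+09 m³/yr.
C = 124000/2.307e+09 = 5.376e-05 kg/m³ = 0.05376 mg/L.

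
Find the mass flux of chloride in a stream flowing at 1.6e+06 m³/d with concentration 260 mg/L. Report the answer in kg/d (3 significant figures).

1.6e+06 m³/d = 18.52 m³/s.
Mass flux = Q·C = 18.52 m³/s × 260 g/m³ = 4815 g/s.
= 4815 g/s × 86.4 = 4.16e+05 kg/d.

416000 kg/d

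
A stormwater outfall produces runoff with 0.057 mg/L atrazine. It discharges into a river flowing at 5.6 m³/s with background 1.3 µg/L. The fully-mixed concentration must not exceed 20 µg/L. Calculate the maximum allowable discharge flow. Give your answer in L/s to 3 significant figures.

2830 L/s

1.3 µg/L = 0.0013 mg/L.
20 µg/L = 0.02 mg/L.
Mass balance at complete mixing: C_std·(Q_w + Q_r) = Q_w·C_e + Q_r·C_b.
Rearranging, Q_w = Q_r·(C_std − C_b)/(C_e − C_std) = 5.6·(0.02 − 0.0013) / (0.057 − 0.02) = 2.83 m³/s.
= 2830 L/s.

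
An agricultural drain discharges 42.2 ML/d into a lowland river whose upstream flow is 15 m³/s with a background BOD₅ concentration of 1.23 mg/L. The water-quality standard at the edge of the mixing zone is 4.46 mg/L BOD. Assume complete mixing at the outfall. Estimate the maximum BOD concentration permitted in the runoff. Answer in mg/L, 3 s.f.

104 mg/L

42.2 ML/d = 0.4884 m³/s.
Mass balance: 4.46·15.49 = 0.4884·Cₑ + 15·1.23.
Cₑ = (69.08 − 18.45) / 0.4884 = 103.7 mg/L.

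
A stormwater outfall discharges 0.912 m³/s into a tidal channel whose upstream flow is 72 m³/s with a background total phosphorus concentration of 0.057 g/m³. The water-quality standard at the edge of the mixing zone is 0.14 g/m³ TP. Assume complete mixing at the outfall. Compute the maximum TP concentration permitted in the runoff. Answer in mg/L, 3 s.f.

6.69 mg/L

Mass balance: 0.14·72.91 = 0.912·Cₑ + 72·0.057.
Cₑ = (10.21 − 4.104) / 0.912 = 6.693 mg/L.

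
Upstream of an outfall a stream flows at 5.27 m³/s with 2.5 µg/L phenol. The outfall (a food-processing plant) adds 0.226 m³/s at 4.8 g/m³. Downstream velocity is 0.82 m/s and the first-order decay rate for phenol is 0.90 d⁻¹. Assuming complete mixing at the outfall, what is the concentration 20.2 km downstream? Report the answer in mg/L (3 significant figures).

0.155 mg/L

2.5 µg/L = 0.0025 mg/L.
After complete mixing, C₀ = (0.226·4.8 + 5.27·0.0025) / 5.496 = 0.1998 mg/L.
Travel time t = 2.02e+04 m / 0.82 m/s = 2.463e+04 s = 0.2851 d.
C = 0.1998·exp(−0.90·0.2851) = 0.1998·0.7737 = 0.1546 mg/L.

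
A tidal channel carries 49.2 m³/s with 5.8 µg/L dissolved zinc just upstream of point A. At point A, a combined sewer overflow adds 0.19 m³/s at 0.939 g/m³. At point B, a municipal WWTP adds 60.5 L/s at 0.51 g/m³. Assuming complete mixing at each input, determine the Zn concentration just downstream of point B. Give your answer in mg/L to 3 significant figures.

5.8 µg/L = 0.0058 mg/L.
After input A: C = (49.2·0.0058 + 0.19·0.939) / 49.39 = 0.00939 mg/L.
60.5 L/s = 0.0605 m³/s.
After input B: C = (49.39·0.00939 + 0.0605·0.51) / 49.45 = 0.01 mg/L.

0.0100 mg/L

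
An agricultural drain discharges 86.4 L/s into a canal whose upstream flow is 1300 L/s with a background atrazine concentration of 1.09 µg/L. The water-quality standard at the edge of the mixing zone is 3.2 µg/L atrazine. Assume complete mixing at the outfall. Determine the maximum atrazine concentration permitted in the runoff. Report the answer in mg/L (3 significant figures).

0.0349 mg/L

86.4 L/s = 0.0864 m³/s.
1300 L/s = 1.3 m³/s.
1.09 µg/L = 0.00109 mg/L.
3.2 µg/L = 0.0032 mg/L.
Mass balance: 0.0032·1.386 = 0.0864·Cₑ + 1.3·0.00109.
Cₑ = (0.004436 − 0.001417) / 0.0864 = 0.03495 mg/L.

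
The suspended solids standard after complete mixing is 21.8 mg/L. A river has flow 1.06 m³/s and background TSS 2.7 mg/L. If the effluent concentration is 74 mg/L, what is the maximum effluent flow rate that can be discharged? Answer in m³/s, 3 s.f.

Mass balance at complete mixing: C_std·(Q_w + Q_r) = Q_w·C_e + Q_r·C_b.
Rearranging, Q_w = Q_r·(C_std − C_b)/(C_e − C_std) = 1.06·(21.8 − 2.7) / (74 − 21.8) = 0.3879 m³/s.

0.388 m³/s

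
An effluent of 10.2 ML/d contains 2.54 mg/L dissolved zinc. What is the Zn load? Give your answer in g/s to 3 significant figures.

10.2 ML/d = 0.1181 m³/s.
Mass flux = Q·C = 0.1181 m³/s × 2.54 g/m³ = 0.2999 g/s.

0.300 g/s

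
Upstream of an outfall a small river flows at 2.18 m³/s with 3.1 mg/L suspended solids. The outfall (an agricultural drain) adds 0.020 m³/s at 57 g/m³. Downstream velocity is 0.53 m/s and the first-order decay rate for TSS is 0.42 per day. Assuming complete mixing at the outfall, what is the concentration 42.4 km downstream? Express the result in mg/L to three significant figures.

2.43 mg/L

After complete mixing, C₀ = (0.02·57 + 2.18·3.1) / 2.2 = 3.59 mg/L.
Travel time t = 4.24e+04 m / 0.53 m/s = 8e+04 s = 0.9259 d.
C = 3.59·exp(−0.42·0.9259) = 3.59·0.6778 = 2.433 mg/L.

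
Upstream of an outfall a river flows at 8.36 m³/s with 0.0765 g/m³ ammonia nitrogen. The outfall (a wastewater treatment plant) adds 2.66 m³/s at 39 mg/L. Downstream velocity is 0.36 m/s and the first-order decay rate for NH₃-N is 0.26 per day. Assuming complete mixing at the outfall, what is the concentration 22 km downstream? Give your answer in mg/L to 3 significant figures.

7.88 mg/L

After complete mixing, C₀ = (2.66·39 + 8.36·0.0765) / 11.02 = 9.472 mg/L.
Travel time t = 2.2e+04 m / 0.36 m/s = 6.111e+04 s = 0.7073 d.
C = 9.472·exp(−0.26·0.7073) = 9.472·0.832 = 7.881 mg/L.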